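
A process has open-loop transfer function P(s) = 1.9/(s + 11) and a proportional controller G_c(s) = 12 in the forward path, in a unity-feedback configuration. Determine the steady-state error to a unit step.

The loop is type 0. Static position error constant K_pos = G_c(0)·P(0) = 12·0.1727 = 2.073.
Steady-state error to a unit step: e_ss = 1/(1+K_pos) = 1/3.073 = 0.325.

0.325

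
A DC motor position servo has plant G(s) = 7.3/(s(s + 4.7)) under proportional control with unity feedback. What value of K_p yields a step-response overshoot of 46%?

K_p = 13.1

From %OS = 100·exp(−πζ/√(1−ζ²)) = 46%, ζ = −ln(0.46)/√(π²+ln²(0.46)) = 0.24.
Characteristic equation s² + 4.7s + 7.3K_p = 0 gives ζ = 4.7/(2√(7.3K_p)).
Setting ζ = 0.24: √(7.3K_p) = 4.7/(2·0.24) = 9.793, so K_p = 95.91/7.3 = 13.1.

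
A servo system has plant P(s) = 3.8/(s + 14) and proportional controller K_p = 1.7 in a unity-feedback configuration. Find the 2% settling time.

Closed-loop transfer function: T(s) = K_p·P(s)/(1 + K_p·P(s)) = 6.46/(s + 14 + 6.46) = 6.46/(s + 20.46).
Time constant τ = 1/20.46 = 0.04888 s, so the 2% settling time is about 4τ = 0.196 s.

T_s ≈ 0.196 s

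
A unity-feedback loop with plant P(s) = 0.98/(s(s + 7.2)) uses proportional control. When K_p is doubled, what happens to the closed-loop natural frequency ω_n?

ω_n = √(0.98·K_p), which grows with K_p.

increase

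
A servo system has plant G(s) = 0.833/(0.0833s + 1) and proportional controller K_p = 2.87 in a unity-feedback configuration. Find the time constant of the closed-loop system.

Closed loop: T(s) = K_p·G/(1+K_p·G) = 2.391/(0.0833s + 1 + 2.391), with pole at s = −(1 + 2.391)/0.0833 = −40.7.
Closed-loop time constant τ = 1/40.7 = 0.0246 s.

τ = 0.0246 s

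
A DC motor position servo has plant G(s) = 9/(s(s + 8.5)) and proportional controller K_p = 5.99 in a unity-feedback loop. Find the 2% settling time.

The closed-loop denominator s² + 8.5s + 53.91 gives ω_n = √53.91 = 7.342 and ζ = 8.5/(2ω_n) = 0.5788.
2% settling time T_s ≈ 4/(ζω_n) = 4/4.25 = 0.941 s.

T_s ≈ 0.941 s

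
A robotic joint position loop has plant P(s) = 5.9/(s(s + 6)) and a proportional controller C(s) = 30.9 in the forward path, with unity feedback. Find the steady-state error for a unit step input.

The open loop C(s)P(s) has a pole at the origin (type 1), so the static position error constant is infinite and e_ss = 1/(1+∞) = 0.

0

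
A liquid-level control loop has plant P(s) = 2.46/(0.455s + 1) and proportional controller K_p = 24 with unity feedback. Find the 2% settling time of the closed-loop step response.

T_s ≈ 0.0303 s

Closed loop: T(s) = K_p·P/(1+K_p·P) = 59.04/(0.455s + 1 + 59.04), with pole at s = −(1 + 59.04)/0.455 = −132.
τ = 1/132 = 0.007578 s, so 2% settling time ≈ 4τ = 0.0303 s.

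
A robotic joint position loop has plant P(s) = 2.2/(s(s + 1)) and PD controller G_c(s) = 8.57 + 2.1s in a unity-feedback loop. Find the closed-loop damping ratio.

Forward path: (8.57 + 2.1s)·2.2/(s(s+1)). The closed-loop characteristic equation is s² + (1 + 2.2·2.1)s + 2.2·8.57 = 0.
That is s² + 5.62s + 18.85 = 0, so ω_n = 4.342 rad/s and ζ = 5.62/(2·4.342) = 0.6471.

ζ = 0.647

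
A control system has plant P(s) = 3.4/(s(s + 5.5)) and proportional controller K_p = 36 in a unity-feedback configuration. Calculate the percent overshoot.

44.7%

The closed-loop denominator s² + 5.5s + 122.4 gives ω_n = √122.4 = 11.06 and ζ = 5.5/(2ω_n) = 0.2486.
%OS = 100·exp(−πζ/√(1−ζ²)) = 100·exp(−π·0.2486/√0.9382) = 44.7%.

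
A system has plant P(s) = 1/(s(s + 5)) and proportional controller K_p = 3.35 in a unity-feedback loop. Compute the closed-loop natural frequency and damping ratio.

ω_n = 1.83 rad/s, ζ = 1.37

1 + K_p·P(s) = 0 gives s² + 5s + 3.35 = 0.
Matching s² + 2ζω_n s + ω_n²: ω_n = √3.35 = 1.83 rad/s and 2ζω_n = 5, so ζ = 5/(2·1.83) = 1.37.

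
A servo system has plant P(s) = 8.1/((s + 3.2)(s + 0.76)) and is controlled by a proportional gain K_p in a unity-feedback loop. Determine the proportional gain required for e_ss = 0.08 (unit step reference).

For a type-0 loop with proportional control, e_ss = 1/(1 + K_p·P(0)).
P(0) = 3.331. Require 1/(1 + K_p·3.331) = 0.08, so 1 + 3.331·K_p = 12.5.
K_p = (12.5 − 1)/3.331 = 3.45.

K_p = 3.45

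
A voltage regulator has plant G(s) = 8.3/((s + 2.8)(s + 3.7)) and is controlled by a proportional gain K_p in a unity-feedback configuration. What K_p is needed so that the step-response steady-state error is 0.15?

K_p = 7.07

The loop is type 0, so e_ss(step) = 1/(1 + K_pos) with K_pos = K_p·G(0).
G(0) = 0.8012. Require 1/(1 + K_p·0.8012) = 0.15, so 1 + 0.8012·K_p = 6.667.
K_p = (6.667 − 1)/0.8012 = 7.07.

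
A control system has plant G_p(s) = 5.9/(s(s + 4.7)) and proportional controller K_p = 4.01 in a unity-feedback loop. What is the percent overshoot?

From 1 + K_pG_p(s) = 0: s² + 4.7s + 23.66 = 0 ⇒ ω_n = 4.864, ζ = 0.4831.
%OS = 100·exp(−πζ/√(1−ζ²)) = 100·exp(−π·0.4831/√0.7666) = 17.7%.

17.7%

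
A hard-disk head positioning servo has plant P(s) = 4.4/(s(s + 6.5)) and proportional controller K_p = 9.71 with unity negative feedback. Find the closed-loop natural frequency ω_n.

The closed-loop denominator is s(s+6.5) + 9.71·4.4 = s² + 6.5s + 42.72.
Matching s² + 2ζω_n s + ω_n²: ω_n = √42.72 = 6.536 rad/s and 2ζω_n = 6.5, so ζ = 6.5/(2·6.536) = 0.497.

ω_n = 6.54 rad/s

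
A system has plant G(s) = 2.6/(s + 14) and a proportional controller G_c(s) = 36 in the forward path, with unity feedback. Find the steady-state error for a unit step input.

0.13

The loop is type 0. Static position error constant K_pos = G_c(0)·G(0) = 36·0.1857 = 6.686.
Steady-state error to a unit step: e_ss = 1/(1+K_pos) = 1/7.686 = 0.13.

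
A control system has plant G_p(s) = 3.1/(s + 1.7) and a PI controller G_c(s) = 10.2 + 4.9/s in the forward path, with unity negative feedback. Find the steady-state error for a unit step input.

The open loop G_c(s)G_p(s) has a pole at the origin (type 1), so the static position error constant is infinite and e_ss = 1/(1+∞) = 0.

0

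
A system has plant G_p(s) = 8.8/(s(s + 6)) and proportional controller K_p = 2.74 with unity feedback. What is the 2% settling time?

T_s ≈ 1.33 s

The closed-loop denominator s² + 6s + 24.11 gives ω_n = √24.11 = 4.91 and ζ = 6/(2ω_n) = 0.6109.
2% settling time T_s ≈ 4/(ζω_n) = 4/3 = 1.33 s.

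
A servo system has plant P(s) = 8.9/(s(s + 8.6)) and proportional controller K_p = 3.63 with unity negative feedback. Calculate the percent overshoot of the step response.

From 1 + K_pP(s) = 0: s² + 8.6s + 32.31 = 0 ⇒ ω_n = 5.684, ζ = 0.7565.
%OS = 100·exp(−πζ/√(1−ζ²)) = 100·exp(−π·0.7565/√0.4277) = 2.64%.

2.64%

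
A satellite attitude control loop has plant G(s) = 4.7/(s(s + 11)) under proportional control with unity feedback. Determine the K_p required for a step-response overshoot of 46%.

K_p = 112

From %OS = 100·exp(−πζ/√(1−ζ²)) = 46%, ζ = −ln(0.46)/√(π²+ln²(0.46)) = 0.24.
Characteristic equation s² + 11s + 4.7K_p = 0 gives ζ = 11/(2√(4.7K_p)).
Setting ζ = 0.24: √(4.7K_p) = 11/(2·0.24) = 22.92, so K_p = 525.4/4.7 = 112.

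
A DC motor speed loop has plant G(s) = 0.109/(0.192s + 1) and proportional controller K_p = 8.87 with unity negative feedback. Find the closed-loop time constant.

Closed loop: T(s) = K_p·G/(1+K_p·G) = 0.9668/(0.192s + 1 + 0.9668), with pole at s = −(1 + 0.9668)/0.192 = −10.24.
Closed-loop time constant τ = 1/10.24 = 0.0976 s.

τ = 0.0976 s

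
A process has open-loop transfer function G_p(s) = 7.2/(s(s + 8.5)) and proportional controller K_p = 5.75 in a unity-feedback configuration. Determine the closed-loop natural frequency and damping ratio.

With unity feedback the closed-loop characteristic equation is s² + 8.5s + 5.75·7.2 = s² + 8.5s + 41.4 = 0.
So ω_n² = 41.4 ⇒ ω_n = 6.434 rad/s, and ζ = 8.5/(2ω_n) = 0.661.

ω_n = 6.43 rad/s, ζ = 0.661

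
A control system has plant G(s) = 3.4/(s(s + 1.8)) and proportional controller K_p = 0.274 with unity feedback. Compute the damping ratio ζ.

1 + K_p·G(s) = 0 gives s² + 1.8s + 0.9316 = 0.
So ω_n² = 0.9316 ⇒ ω_n = 0.9652 rad/s, and ζ = 1.8/(2ω_n) = 0.932.

ζ = 0.932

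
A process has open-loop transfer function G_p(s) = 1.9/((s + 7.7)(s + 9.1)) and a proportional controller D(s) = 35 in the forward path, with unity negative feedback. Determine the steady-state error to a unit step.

The loop is type 0. Static position error constant K_pos = D(0)·G_p(0) = 35·0.02712 = 0.9491.
Steady-state error to a unit step: e_ss = 1/(1+K_pos) = 1/1.949 = 0.513.

0.513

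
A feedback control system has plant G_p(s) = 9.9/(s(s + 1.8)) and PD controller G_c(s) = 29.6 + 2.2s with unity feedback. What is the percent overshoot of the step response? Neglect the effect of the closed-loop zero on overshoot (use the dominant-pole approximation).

Forward path: (29.6 + 2.2s)·9.9/(s(s+1.8)). The closed-loop characteristic equation is s² + (1.8 + 9.9·2.2)s + 9.9·29.6 = 0.
That is s² + 23.58s + 293 = 0, so ω_n = 17.12 rad/s and ζ = 23.58/(2·17.12) = 0.6887.
%OS = 100·exp(−πζ/√(1−ζ²)) = 5.06%.

5.06%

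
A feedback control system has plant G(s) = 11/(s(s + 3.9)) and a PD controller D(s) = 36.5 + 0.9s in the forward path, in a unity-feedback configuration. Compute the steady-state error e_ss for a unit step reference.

The open loop D(s)G(s) has a pole at the origin (type 1), so the static position error constant is infinite and e_ss = 1/(1+∞) = 0.

0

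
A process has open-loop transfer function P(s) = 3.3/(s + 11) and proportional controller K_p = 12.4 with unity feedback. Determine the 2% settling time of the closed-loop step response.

T_s ≈ 0.077 s

Closed-loop transfer function: T(s) = K_p·P(s)/(1 + K_p·P(s)) = 40.92/(s + 11 + 40.92) = 40.92/(s + 51.92).
Time constant τ = 1/51.92 = 0.01926 s, so the 2% settling time is about 4τ = 0.077 s.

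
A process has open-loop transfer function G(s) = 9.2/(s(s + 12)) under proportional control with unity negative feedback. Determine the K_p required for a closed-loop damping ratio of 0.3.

Closed-loop characteristic equation: s² + 12s + K_p·9.2 = 0.
So ω_n = √(9.2K_p) and 2ζω_n = 12, giving ζ = 12/(2√(9.2K_p)).
Setting ζ = 0.3: √(9.2K_p) = 12/(2·0.3) = 20, so K_p = 400/9.2 = 43.5.

K_p = 43.5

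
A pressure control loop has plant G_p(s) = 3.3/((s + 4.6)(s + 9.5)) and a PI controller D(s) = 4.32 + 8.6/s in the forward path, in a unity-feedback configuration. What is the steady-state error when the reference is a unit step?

The open loop D(s)G_p(s) has a pole at the origin (type 1), so the static position error constant is infinite and e_ss = 1/(1+∞) = 0.

0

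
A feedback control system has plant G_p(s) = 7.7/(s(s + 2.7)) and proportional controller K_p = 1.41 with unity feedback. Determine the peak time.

T_p = 1.05 s

From 1 + K_pG_p(s) = 0: s² + 2.7s + 10.86 = 0 ⇒ ω_n = 3.295, ζ = 0.4097.
Damped frequency ω_d = ω_n√(1−ζ²) = 3.006 rad/s, so peak time T_p = π/ω_d = 1.05 s.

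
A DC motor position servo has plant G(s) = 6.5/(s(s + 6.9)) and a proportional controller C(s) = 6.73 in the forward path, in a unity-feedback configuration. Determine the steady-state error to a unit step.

The open loop C(s)G(s) has a pole at the origin (type 1), so the static position error constant is infinite and e_ss = 1/(1+∞) = 0.

0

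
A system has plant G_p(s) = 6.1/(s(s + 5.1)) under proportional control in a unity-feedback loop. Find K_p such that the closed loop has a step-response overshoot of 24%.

K_p = 6.23

From %OS = 100·exp(−πζ/√(1−ζ²)) = 24%, ζ = −ln(0.24)/√(π²+ln²(0.24)) = 0.4136.
Characteristic equation s² + 5.1s + 6.1K_p = 0 gives ζ = 5.1/(2√(6.1K_p)).
Setting ζ = 0.4136: √(6.1K_p) = 5.1/(2·0.4136) = 6.166, so K_p = 38.01/6.1 = 6.23.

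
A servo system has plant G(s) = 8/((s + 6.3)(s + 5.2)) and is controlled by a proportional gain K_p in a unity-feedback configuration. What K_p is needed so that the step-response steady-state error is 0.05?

Steady-state error for a unit step on this type-0 loop is 1/(1 + K_p·G(0)).
G(0) = 0.2442. Require 1/(1 + K_p·0.2442) = 0.05, so 1 + 0.2442·K_p = 20.
K_p = (20 − 1)/0.2442 = 77.8.

K_p = 77.8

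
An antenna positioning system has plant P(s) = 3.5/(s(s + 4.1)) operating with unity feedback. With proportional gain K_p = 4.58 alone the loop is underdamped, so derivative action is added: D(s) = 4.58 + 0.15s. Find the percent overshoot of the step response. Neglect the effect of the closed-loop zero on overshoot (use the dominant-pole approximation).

10.8%

Forward path: (4.58 + 0.15s)·3.5/(s(s+4.1)). The closed-loop characteristic equation is s² + (4.1 + 3.5·0.15)s + 3.5·4.58 = 0.
That is s² + 4.625s + 16.03 = 0, so ω_n = 4.004 rad/s and ζ = 4.625/(2·4.004) = 0.5776.
%OS = 100·exp(−πζ/√(1−ζ²)) = 10.8%.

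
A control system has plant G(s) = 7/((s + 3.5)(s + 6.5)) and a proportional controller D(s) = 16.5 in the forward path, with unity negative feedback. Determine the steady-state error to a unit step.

0.165

The loop is type 0. Static position error constant K_pos = D(0)·G(0) = 16.5·0.3077 = 5.077.
Steady-state error to a unit step: e_ss = 1/(1+K_pos) = 1/6.077 = 0.165.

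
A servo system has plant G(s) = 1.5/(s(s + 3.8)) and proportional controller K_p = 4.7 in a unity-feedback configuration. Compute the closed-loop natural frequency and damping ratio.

ω_n = 2.66 rad/s, ζ = 0.716

1 + K_p·G(s) = 0 gives s² + 3.8s + 7.05 = 0.
Matching s² + 2ζω_n s + ω_n²: ω_n = √7.05 = 2.655 rad/s and 2ζω_n = 3.8, so ζ = 3.8/(2·2.655) = 0.716.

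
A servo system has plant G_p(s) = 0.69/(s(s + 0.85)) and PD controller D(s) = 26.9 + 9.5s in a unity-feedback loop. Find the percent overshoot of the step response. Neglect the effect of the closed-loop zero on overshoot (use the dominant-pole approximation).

Forward path: (26.9 + 9.5s)·0.69/(s(s+0.85)). The closed-loop characteristic equation is s² + (0.85 + 0.69·9.5)s + 0.69·26.9 = 0.
That is s² + 7.405s + 18.56 = 0, so ω_n = 4.308 rad/s and ζ = 7.405/(2·4.308) = 0.8594.
%OS = 100·exp(−πζ/√(1−ζ²)) = 0.509%.

0.509%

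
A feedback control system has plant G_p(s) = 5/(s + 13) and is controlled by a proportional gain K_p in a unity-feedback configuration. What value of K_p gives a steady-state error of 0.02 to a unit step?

For a type-0 loop with proportional control, e_ss = 1/(1 + K_p·G_p(0)).
G_p(0) = 0.3846. Require 1/(1 + K_p·0.3846) = 0.02, so 1 + 0.3846·K_p = 50.
K_p = (50 − 1)/0.3846 = 127.

K_p = 127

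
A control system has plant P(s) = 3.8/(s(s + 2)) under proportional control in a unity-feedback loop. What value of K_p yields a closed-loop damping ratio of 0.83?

K_p = 0.382

Closed-loop characteristic equation: s² + 2s + K_p·3.8 = 0.
So ω_n = √(3.8K_p) and 2ζω_n = 2, giving ζ = 2/(2√(3.8K_p)).
Setting ζ = 0.83: √(3.8K_p) = 2/(2·0.83) = 1.205, so K_p = 1.452/3.8 = 0.382.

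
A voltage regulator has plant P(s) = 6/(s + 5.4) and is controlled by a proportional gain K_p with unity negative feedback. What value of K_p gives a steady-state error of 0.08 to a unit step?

K_p = 10.4

For a type-0 loop with proportional control, e_ss = 1/(1 + K_p·P(0)).
P(0) = 1.111. Require 1/(1 + K_p·1.111) = 0.08, so 1 + 1.111·K_p = 12.5.
K_p = (12.5 − 1)/1.111 = 10.4.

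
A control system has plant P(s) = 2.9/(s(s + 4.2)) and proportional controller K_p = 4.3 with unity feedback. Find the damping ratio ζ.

The closed-loop denominator is s(s+4.2) + 4.3·2.9 = s² + 4.2s + 12.47.
So ω_n² = 12.47 ⇒ ω_n = 3.531 rad/s, and ζ = 4.2/(2ω_n) = 0.595.

ζ = 0.595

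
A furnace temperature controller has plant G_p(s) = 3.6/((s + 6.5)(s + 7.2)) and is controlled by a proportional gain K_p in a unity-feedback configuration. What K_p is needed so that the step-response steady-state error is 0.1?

K_p = 117

For a type-0 loop with proportional control, e_ss = 1/(1 + K_p·G_p(0)).
G_p(0) = 0.07692. Require 1/(1 + K_p·0.07692) = 0.1, so 1 + 0.07692·K_p = 10.
K_p = (10 − 1)/0.07692 = 117.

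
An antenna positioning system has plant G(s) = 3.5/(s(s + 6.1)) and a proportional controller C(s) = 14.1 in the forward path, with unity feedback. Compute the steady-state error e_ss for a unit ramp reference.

0.124

The loop has one pole at the origin (type 1). Velocity error constant K_v = lim_{s→0} s·C(s)G(s) = 14.1·3.5/6.1 = 8.09.
Steady-state error to a unit ramp: e_ss = 1/K_v = 0.124.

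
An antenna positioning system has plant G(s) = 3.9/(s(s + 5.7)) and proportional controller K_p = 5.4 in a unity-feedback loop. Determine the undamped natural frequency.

1 + K_p·G(s) = 0 gives s² + 5.7s + 21.06 = 0.
Matching s² + 2ζω_n s + ω_n²: ω_n = √21.06 = 4.589 rad/s and 2ζω_n = 5.7, so ζ = 5.7/(2·4.589) = 0.621.

ω_n = 4.59 rad/s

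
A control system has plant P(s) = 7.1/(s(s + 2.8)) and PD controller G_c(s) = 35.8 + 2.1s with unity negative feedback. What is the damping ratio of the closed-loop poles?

ζ = 0.555

Forward path: (35.8 + 2.1s)·7.1/(s(s+2.8)). The closed-loop characteristic equation is s² + (2.8 + 7.1·2.1)s + 7.1·35.8 = 0.
That is s² + 17.71s + 254.2 = 0, so ω_n = 15.94 rad/s and ζ = 17.71/(2·15.94) = 0.5554.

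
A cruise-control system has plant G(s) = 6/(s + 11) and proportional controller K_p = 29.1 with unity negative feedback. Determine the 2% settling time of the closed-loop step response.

T_s ≈ 0.0216 s

Closed-loop transfer function: T(s) = K_p·G(s)/(1 + K_p·G(s)) = 174.6/(s + 11 + 174.6) = 174.6/(s + 185.6).
Time constant τ = 1/185.6 = 0.005388 s, so the 2% settling time is about 4τ = 0.0216 s.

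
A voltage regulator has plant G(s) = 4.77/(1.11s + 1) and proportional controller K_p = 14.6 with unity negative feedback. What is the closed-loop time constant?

τ = 0.0157 s

Closed loop: T(s) = K_p·G/(1+K_p·G) = 69.64/(1.11s + 1 + 69.64), with pole at s = −(1 + 69.64)/1.11 = −63.64.
Closed-loop time constant τ = 1/63.64 = 0.0157 s.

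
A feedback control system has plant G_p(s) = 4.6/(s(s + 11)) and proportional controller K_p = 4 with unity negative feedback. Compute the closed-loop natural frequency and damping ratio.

With unity feedback the closed-loop characteristic equation is s² + 11s + 4·4.6 = s² + 11s + 18.4 = 0.
Matching s² + 2ζω_n s + ω_n²: ω_n = √18.4 = 4.29 rad/s and 2ζω_n = 11, so ζ = 11/(2·4.29) = 1.28.

ω_n = 4.29 rad/s, ζ = 1.28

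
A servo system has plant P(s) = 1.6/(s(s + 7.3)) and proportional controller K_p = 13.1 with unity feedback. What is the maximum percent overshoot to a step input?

1.58%

From 1 + K_pP(s) = 0: s² + 7.3s + 20.96 = 0 ⇒ ω_n = 4.578, ζ = 0.7973.
%OS = 100·exp(−πζ/√(1−ζ²)) = 100·exp(−π·0.7973/√0.3644) = 1.58%.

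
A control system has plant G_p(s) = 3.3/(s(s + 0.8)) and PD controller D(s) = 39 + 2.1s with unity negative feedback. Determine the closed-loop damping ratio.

Forward path: (39 + 2.1s)·3.3/(s(s+0.8)). The closed-loop characteristic equation is s² + (0.8 + 3.3·2.1)s + 3.3·39 = 0.
That is s² + 7.73s + 128.7 = 0, so ω_n = 11.34 rad/s and ζ = 7.73/(2·11.34) = 0.3407.

ζ = 0.341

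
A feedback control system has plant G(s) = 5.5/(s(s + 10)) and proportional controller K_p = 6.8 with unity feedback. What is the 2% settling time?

T_s ≈ 0.8 s

Closed-loop characteristic equation: s² + 10s + 37.4 = 0, so ω_n = 6.116 rad/s and ζ = 10/(2·6.116) = 0.8176.
2% settling time T_s ≈ 4/(ζω_n) = 4/5 = 0.8 s.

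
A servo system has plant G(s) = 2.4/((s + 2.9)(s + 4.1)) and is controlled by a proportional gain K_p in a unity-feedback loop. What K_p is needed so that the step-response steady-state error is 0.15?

K_p = 28.1

For a type-0 loop with proportional control, e_ss = 1/(1 + K_p·G(0)).
G(0) = 0.2019. Require 1/(1 + K_p·0.2019) = 0.15, so 1 + 0.2019·K_p = 6.667.
K_p = (6.667 − 1)/0.2019 = 28.1.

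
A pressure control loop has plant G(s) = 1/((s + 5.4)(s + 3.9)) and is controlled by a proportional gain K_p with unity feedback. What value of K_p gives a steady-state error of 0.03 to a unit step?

The loop is type 0, so e_ss(step) = 1/(1 + K_pos) with K_pos = K_p·G(0).
G(0) = 0.04748. Require 1/(1 + K_p·0.04748) = 0.03, so 1 + 0.04748·K_p = 33.33.
K_p = (33.33 − 1)/0.04748 = 681.

K_p = 681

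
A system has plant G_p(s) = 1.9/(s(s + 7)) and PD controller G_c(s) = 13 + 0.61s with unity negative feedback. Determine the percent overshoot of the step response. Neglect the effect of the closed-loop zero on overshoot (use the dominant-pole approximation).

Forward path: (13 + 0.61s)·1.9/(s(s+7)). The closed-loop characteristic equation is s² + (7 + 1.9·0.61)s + 1.9·13 = 0.
That is s² + 8.159s + 24.7 = 0, so ω_n = 4.97 rad/s and ζ = 8.159/(2·4.97) = 0.8208.
%OS = 100·exp(−πζ/√(1−ζ²)) = 1.09%.

1.09%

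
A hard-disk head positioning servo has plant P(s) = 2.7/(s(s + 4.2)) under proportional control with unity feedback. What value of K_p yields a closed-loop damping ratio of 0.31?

Closed-loop characteristic equation: s² + 4.2s + K_p·2.7 = 0.
So ω_n = √(2.7K_p) and 2ζω_n = 4.2, giving ζ = 4.2/(2√(2.7K_p)).
Setting ζ = 0.31: √(2.7K_p) = 4.2/(2·0.31) = 6.774, so K_p = 45.89/2.7 = 17.

K_p = 17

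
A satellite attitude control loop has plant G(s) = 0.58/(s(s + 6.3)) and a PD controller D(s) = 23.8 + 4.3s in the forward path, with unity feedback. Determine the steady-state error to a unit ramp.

The loop has one pole at the origin (type 1). Velocity error constant K_v = lim_{s→0} s·D(s)G(s) = 23.8·0.58/6.3 = 2.191.
Steady-state error to a unit ramp: e_ss = 1/K_v = 0.456.

0.456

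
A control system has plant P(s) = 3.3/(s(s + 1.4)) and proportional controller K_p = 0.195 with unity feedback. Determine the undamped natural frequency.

With unity feedback the closed-loop characteristic equation is s² + 1.4s + 0.195·3.3 = s² + 1.4s + 0.6435 = 0.
Matching s² + 2ζω_n s + ω_n²: ω_n = √0.6435 = 0.8022 rad/s and 2ζω_n = 1.4, so ζ = 1.4/(2·0.8022) = 0.873.

ω_n = 0.802 rad/s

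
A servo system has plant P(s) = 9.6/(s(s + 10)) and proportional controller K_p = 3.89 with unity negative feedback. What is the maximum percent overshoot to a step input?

1.14%

From 1 + K_pP(s) = 0: s² + 10s + 37.34 = 0 ⇒ ω_n = 6.111, ζ = 0.8182.
%OS = 100·exp(−πζ/√(1−ζ²)) = 100·exp(−π·0.8182/√0.3305) = 1.14%.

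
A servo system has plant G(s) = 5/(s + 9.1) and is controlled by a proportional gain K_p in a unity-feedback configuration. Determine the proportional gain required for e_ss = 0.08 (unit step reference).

K_p = 20.9

The loop is type 0, so e_ss(step) = 1/(1 + K_pos) with K_pos = K_p·G(0).
G(0) = 0.5495. Require 1/(1 + K_p·0.5495) = 0.08, so 1 + 0.5495·K_p = 12.5.
K_p = (12.5 − 1)/0.5495 = 20.9.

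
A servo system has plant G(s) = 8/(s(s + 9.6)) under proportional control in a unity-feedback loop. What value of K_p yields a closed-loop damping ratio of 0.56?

K_p = 9.18

Closed-loop characteristic equation: s² + 9.6s + K_p·8 = 0.
So ω_n = √(8K_p) and 2ζω_n = 9.6, giving ζ = 9.6/(2√(8K_p)).
Setting ζ = 0.56: √(8K_p) = 9.6/(2·0.56) = 8.571, so K_p = 73.47/8 = 9.18.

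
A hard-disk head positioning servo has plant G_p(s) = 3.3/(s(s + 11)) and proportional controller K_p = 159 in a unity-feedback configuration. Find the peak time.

The closed-loop denominator s² + 11s + 524.7 gives ω_n = √524.7 = 22.91 and ζ = 11/(2ω_n) = 0.2401.
Damped frequency ω_d = ω_n√(1−ζ²) = 22.24 rad/s, so peak time T_p = π/ω_d = 0.141 s.

T_p = 0.141 s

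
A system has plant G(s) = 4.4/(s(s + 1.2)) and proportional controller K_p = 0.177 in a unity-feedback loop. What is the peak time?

From 1 + K_pG(s) = 0: s² + 1.2s + 0.7788 = 0 ⇒ ω_n = 0.8825, ζ = 0.6799.
Damped frequency ω_d = ω_n√(1−ζ²) = 0.6471 rad/s, so peak time T_p = π/ω_d = 4.85 s.

T_p = 4.85 s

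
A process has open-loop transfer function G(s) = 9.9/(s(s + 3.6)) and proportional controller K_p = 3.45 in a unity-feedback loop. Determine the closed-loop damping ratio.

ζ = 0.308

1 + K_p·G(s) = 0 gives s² + 3.6s + 34.16 = 0.
So ω_n² = 34.16 ⇒ ω_n = 5.844 rad/s, and ζ = 3.6/(2ω_n) = 0.308.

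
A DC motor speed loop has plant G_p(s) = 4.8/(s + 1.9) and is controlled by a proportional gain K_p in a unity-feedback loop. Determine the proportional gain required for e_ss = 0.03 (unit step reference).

K_p = 12.8

For a type-0 loop with proportional control, e_ss = 1/(1 + K_p·G_p(0)).
G_p(0) = 2.526. Require 1/(1 + K_p·2.526) = 0.03, so 1 + 2.526·K_p = 33.33.
K_p = (33.33 − 1)/2.526 = 12.8.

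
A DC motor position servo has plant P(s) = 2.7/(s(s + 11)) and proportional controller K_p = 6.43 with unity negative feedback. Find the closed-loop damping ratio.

ζ = 1.32

The closed-loop denominator is s(s+11) + 6.43·2.7 = s² + 11s + 17.36.
Matching s² + 2ζω_n s + ω_n²: ω_n = √17.36 = 4.167 rad/s and 2ζω_n = 11, so ζ = 11/(2·4.167) = 1.32.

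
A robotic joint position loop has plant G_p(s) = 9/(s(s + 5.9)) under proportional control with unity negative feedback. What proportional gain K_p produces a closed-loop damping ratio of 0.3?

K_p = 10.7

Closed-loop characteristic equation: s² + 5.9s + K_p·9 = 0.
So ω_n = √(9K_p) and 2ζω_n = 5.9, giving ζ = 5.9/(2√(9K_p)).
Setting ζ = 0.3: √(9K_p) = 5.9/(2·0.3) = 9.833, so K_p = 96.69/9 = 10.7.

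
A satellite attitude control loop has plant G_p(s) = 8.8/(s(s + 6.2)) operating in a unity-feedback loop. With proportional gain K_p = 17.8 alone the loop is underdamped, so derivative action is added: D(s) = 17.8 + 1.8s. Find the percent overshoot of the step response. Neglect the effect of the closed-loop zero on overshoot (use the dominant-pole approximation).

Forward path: (17.8 + 1.8s)·8.8/(s(s+6.2)). The closed-loop characteristic equation is s² + (6.2 + 8.8·1.8)s + 8.8·17.8 = 0.
That is s² + 22.04s + 156.6 = 0, so ω_n = 12.52 rad/s and ζ = 22.04/(2·12.52) = 0.8805.
%OS = 100·exp(−πζ/√(1−ζ²)) = 0.292%.

0.292%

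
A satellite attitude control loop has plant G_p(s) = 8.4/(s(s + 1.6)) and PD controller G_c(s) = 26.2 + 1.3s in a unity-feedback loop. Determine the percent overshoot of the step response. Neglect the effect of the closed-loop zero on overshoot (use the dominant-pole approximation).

23.2%

Forward path: (26.2 + 1.3s)·8.4/(s(s+1.6)). The closed-loop characteristic equation is s² + (1.6 + 8.4·1.3)s + 8.4·26.2 = 0.
That is s² + 12.52s + 220.1 = 0, so ω_n = 14.84 rad/s and ζ = 12.52/(2·14.84) = 0.422.
%OS = 100·exp(−πζ/√(1−ζ²)) = 23.2%.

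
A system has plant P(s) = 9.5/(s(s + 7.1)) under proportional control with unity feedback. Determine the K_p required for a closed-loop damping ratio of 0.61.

K_p = 3.57

Closed-loop characteristic equation: s² + 7.1s + K_p·9.5 = 0.
So ω_n = √(9.5K_p) and 2ζω_n = 7.1, giving ζ = 7.1/(2√(9.5K_p)).
Setting ζ = 0.61: √(9.5K_p) = 7.1/(2·0.61) = 5.82, so K_p = 33.87/9.5 = 3.57.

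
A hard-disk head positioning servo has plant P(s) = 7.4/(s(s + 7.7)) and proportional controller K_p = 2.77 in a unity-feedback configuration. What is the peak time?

T_p = 1.32 s

The closed-loop denominator s² + 7.7s + 20.5 gives ω_n = √20.5 = 4.527 and ζ = 7.7/(2ω_n) = 0.8504.
Damped frequency ω_d = ω_n√(1−ζ²) = 2.382 rad/s, so peak time T_p = π/ω_d = 1.32 s.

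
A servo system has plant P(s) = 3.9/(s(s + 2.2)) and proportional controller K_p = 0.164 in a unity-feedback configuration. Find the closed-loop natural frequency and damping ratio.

ω_n = 0.8 rad/s, ζ = 1.38

With unity feedback the closed-loop characteristic equation is s² + 2.2s + 0.164·3.9 = s² + 2.2s + 0.6396 = 0.
So ω_n² = 0.6396 ⇒ ω_n = 0.7997 rad/s, and ζ = 2.2/(2ω_n) = 1.38.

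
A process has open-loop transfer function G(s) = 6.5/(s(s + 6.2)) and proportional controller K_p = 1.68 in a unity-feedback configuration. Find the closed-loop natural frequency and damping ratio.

1 + K_p·G(s) = 0 gives s² + 6.2s + 10.92 = 0.
So ω_n² = 10.92 ⇒ ω_n = 3.305 rad/s, and ζ = 6.2/(2ω_n) = 0.938.

ω_n = 3.3 rad/s, ζ = 0.938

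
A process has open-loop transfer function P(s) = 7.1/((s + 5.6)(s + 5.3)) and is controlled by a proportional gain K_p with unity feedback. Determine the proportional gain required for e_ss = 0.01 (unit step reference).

Steady-state error for a unit step on this type-0 loop is 1/(1 + K_p·P(0)).
P(0) = 0.2392. Require 1/(1 + K_p·0.2392) = 0.01, so 1 + 0.2392·K_p = 100.
K_p = (100 − 1)/0.2392 = 414.

K_p = 414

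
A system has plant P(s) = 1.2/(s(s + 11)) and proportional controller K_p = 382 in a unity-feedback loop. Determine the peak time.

T_p = 0.152 s

From 1 + K_pP(s) = 0: s² + 11s + 458.4 = 0 ⇒ ω_n = 21.41, ζ = 0.2569.
Damped frequency ω_d = ω_n√(1−ζ²) = 20.69 rad/s, so peak time T_p = π/ω_d = 0.152 s.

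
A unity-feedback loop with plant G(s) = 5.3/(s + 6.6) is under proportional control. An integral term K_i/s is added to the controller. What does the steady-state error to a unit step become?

0

Adding integral action puts a pole at s = 0 in the forward path, raising the system type to 1; a type-1 loop has zero steady-state error to a step.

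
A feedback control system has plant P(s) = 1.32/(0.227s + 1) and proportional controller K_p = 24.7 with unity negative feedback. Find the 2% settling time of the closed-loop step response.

Closed loop: T(s) = K_p·P/(1+K_p·P) = 32.6/(0.227s + 1 + 32.6), with pole at s = −(1 + 32.6)/0.227 = −148.
τ = 1/148 = 0.006755 s, so 2% settling time ≈ 4τ = 0.027 s.

T_s ≈ 0.027 s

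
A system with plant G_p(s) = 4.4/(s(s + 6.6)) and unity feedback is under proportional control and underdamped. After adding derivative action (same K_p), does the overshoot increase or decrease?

The derivative term adds K·K_d to the s-coefficient of the characteristic equation, raising 2ζω_n while ω_n is unchanged; ζ increases, so overshoot decreases.

decrease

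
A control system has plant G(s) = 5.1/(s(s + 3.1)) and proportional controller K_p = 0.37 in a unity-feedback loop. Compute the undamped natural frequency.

ω_n = 1.37 rad/s

With unity feedback the closed-loop characteristic equation is s² + 3.1s + 0.37·5.1 = s² + 3.1s + 1.887 = 0.
Matching s² + 2ζω_n s + ω_n²: ω_n = √1.887 = 1.374 rad/s and 2ζω_n = 3.1, so ζ = 3.1/(2·1.374) = 1.13.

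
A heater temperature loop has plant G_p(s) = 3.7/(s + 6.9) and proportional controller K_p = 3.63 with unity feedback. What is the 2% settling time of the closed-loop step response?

T_s ≈ 0.197 s

Closed-loop transfer function: T(s) = K_p·G_p(s)/(1 + K_p·G_p(s)) = 13.43/(s + 6.9 + 13.43) = 13.43/(s + 20.33).
Time constant τ = 1/20.33 = 0.04919 s, so the 2% settling time is about 4τ = 0.197 s.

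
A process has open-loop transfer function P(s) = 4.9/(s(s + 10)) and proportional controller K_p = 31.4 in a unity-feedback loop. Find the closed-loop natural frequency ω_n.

ω_n = 12.4 rad/s

1 + K_p·P(s) = 0 gives s² + 10s + 153.9 = 0.
So ω_n² = 153.9 ⇒ ω_n = 12.4 rad/s, and ζ = 10/(2ω_n) = 0.403.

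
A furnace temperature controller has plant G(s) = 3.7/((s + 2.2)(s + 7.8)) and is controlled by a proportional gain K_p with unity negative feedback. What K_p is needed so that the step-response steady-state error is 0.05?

The loop is type 0, so e_ss(step) = 1/(1 + K_pos) with K_pos = K_p·G(0).
G(0) = 0.2156. Require 1/(1 + K_p·0.2156) = 0.05, so 1 + 0.2156·K_p = 20.
K_p = (20 − 1)/0.2156 = 88.1.

K_p = 88.1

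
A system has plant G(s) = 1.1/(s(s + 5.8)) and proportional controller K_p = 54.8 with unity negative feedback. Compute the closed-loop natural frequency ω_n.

1 + K_p·G(s) = 0 gives s² + 5.8s + 60.28 = 0.
Matching s² + 2ζω_n s + ω_n²: ω_n = √60.28 = 7.764 rad/s and 2ζω_n = 5.8, so ζ = 5.8/(2·7.764) = 0.374.

ω_n = 7.76 rad/s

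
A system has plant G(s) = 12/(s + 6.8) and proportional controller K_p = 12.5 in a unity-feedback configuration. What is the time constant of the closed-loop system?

Closed-loop transfer function: T(s) = K_p·G(s)/(1 + K_p·G(s)) = 150/(s + 6.8 + 150) = 150/(s + 156.8).
Time constant τ = 1/156.8 = 0.00638 s.

τ = 0.00638 s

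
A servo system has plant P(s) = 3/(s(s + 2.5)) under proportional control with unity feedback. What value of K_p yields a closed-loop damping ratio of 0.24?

Closed-loop characteristic equation: s² + 2.5s + K_p·3 = 0.
So ω_n = √(3K_p) and 2ζω_n = 2.5, giving ζ = 2.5/(2√(3K_p)).
Setting ζ = 0.24: √(3K_p) = 2.5/(2·0.24) = 5.208, so K_p = 27.13/3 = 9.04.

K_p = 9.04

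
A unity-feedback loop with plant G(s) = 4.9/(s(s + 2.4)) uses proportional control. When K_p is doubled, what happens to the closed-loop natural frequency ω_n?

increase

ω_n = √(4.9·K_p), which grows with K_p.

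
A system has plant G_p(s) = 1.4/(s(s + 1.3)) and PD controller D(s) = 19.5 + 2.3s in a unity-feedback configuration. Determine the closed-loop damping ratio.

Forward path: (19.5 + 2.3s)·1.4/(s(s+1.3)). The closed-loop characteristic equation is s² + (1.3 + 1.4·2.3)s + 1.4·19.5 = 0.
That is s² + 4.52s + 27.3 = 0, so ω_n = 5.225 rad/s and ζ = 4.52/(2·5.225) = 0.4325.

ζ = 0.433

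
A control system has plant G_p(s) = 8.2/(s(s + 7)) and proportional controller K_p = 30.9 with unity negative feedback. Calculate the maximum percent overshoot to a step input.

From 1 + K_pG_p(s) = 0: s² + 7s + 253.4 = 0 ⇒ ω_n = 15.92, ζ = 0.2199.
%OS = 100·exp(−πζ/√(1−ζ²)) = 100·exp(−π·0.2199/√0.9517) = 49.3%.

49.3%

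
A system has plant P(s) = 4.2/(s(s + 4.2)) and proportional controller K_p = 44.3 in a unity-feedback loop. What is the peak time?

T_p = 0.233 s

Closed-loop characteristic equation: s² + 4.2s + 186.1 = 0, so ω_n = 13.64 rad/s and ζ = 4.2/(2·13.64) = 0.154.
Damped frequency ω_d = ω_n√(1−ζ²) = 13.48 rad/s, so peak time T_p = π/ω_d = 0.233 s.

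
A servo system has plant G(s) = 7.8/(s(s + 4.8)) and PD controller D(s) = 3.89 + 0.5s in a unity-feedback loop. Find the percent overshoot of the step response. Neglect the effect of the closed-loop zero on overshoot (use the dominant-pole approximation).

1.75%

Forward path: (3.89 + 0.5s)·7.8/(s(s+4.8)). The closed-loop characteristic equation is s² + (4.8 + 7.8·0.5)s + 7.8·3.89 = 0.
That is s² + 8.7s + 30.34 = 0, so ω_n = 5.508 rad/s and ζ = 8.7/(2·5.508) = 0.7897.
%OS = 100·exp(−πζ/√(1−ζ²)) = 1.75%.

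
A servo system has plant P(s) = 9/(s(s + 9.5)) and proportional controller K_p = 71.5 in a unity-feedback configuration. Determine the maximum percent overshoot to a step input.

54.9%

The closed-loop denominator s² + 9.5s + 643.5 gives ω_n = √643.5 = 25.37 and ζ = 9.5/(2ω_n) = 0.1872.
%OS = 100·exp(−πζ/√(1−ζ²)) = 100·exp(−π·0.1872/√0.9649) = 54.9%.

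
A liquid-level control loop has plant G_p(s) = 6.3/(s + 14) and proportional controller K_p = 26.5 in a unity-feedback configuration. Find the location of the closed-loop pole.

s = -180.9

Closed-loop transfer function: T(s) = K_p·G_p(s)/(1 + K_p·G_p(s)) = 166.9/(s + 14 + 166.9) = 166.9/(s + 180.9).
The closed-loop pole is at s = −180.9.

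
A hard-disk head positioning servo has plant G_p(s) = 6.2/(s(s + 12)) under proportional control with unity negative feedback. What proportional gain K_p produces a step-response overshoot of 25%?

K_p = 35.6

From %OS = 100·exp(−πζ/√(1−ζ²)) = 25%, ζ = −ln(0.25)/√(π²+ln²(0.25)) = 0.4037.
Characteristic equation s² + 12s + 6.2K_p = 0 gives ζ = 12/(2√(6.2K_p)).
Setting ζ = 0.4037: √(6.2K_p) = 12/(2·0.4037) = 14.86, so K_p = 220.9/6.2 = 35.6.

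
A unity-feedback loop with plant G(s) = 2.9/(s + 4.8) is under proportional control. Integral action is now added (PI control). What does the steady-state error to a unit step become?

0

The integrator makes K_pos = lim_{s→0} C(s)G(s) infinite, so e_ss = 1/(1+K_pos) = 0.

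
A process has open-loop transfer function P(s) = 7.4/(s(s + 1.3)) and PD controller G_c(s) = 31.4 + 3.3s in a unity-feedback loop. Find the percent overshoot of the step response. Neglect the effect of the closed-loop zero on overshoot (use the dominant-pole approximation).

0.718%

Forward path: (31.4 + 3.3s)·7.4/(s(s+1.3)). The closed-loop characteristic equation is s² + (1.3 + 7.4·3.3)s + 7.4·31.4 = 0.
That is s² + 25.72s + 232.4 = 0, so ω_n = 15.24 rad/s and ζ = 25.72/(2·15.24) = 0.8436.
%OS = 100·exp(−πζ/√(1−ζ²)) = 0.718%.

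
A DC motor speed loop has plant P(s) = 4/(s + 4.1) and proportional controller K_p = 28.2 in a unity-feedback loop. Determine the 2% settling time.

T_s ≈ 0.0342 s

Closed-loop transfer function: T(s) = K_p·P(s)/(1 + K_p·P(s)) = 112.8/(s + 4.1 + 112.8) = 112.8/(s + 116.9).
Time constant τ = 1/116.9 = 0.008554 s, so the 2% settling time is about 4τ = 0.0342 s.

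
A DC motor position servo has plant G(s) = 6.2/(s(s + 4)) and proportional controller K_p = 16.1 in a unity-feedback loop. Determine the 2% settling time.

Closed-loop characteristic equation: s² + 4s + 99.82 = 0, so ω_n = 9.991 rad/s and ζ = 4/(2·9.991) = 0.2002.
2% settling time T_s ≈ 4/(ζω_n) = 4/2 = 2 s.

T_s ≈ 2 s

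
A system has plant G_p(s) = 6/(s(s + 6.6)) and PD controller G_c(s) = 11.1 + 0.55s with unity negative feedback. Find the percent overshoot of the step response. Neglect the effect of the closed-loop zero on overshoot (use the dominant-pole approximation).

9.1%

Forward path: (11.1 + 0.55s)·6/(s(s+6.6)). The closed-loop characteristic equation is s² + (6.6 + 6·0.55)s + 6·11.1 = 0.
That is s² + 9.9s + 66.6 = 0, so ω_n = 8.161 rad/s and ζ = 9.9/(2·8.161) = 0.6066.
%OS = 100·exp(−πζ/√(1−ζ²)) = 9.1%.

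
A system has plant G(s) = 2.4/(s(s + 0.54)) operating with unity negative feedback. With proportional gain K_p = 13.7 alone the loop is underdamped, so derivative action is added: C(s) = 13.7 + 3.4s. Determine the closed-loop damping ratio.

ζ = 0.759

Forward path: (13.7 + 3.4s)·2.4/(s(s+0.54)). The closed-loop characteristic equation is s² + (0.54 + 2.4·3.4)s + 2.4·13.7 = 0.
That is s² + 8.7s + 32.88 = 0, so ω_n = 5.734 rad/s and ζ = 8.7/(2·5.734) = 0.7586.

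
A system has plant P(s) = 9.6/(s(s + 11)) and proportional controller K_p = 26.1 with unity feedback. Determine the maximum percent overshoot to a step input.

31.2%

Closed-loop characteristic equation: s² + 11s + 250.6 = 0, so ω_n = 15.83 rad/s and ζ = 11/(2·15.83) = 0.3475.
%OS = 100·exp(−πζ/√(1−ζ²)) = 100·exp(−π·0.3475/√0.8793) = 31.2%.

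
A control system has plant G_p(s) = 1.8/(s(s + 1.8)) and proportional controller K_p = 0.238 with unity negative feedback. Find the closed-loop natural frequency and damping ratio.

The closed-loop denominator is s(s+1.8) + 0.238·1.8 = s² + 1.8s + 0.4284.
Matching s² + 2ζω_n s + ω_n²: ω_n = √0.4284 = 0.6545 rad/s and 2ζω_n = 1.8, so ζ = 1.8/(2·0.6545) = 1.38.

ω_n = 0.655 rad/s, ζ = 1.38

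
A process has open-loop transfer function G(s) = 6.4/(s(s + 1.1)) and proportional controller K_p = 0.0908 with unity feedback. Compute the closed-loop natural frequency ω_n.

The closed-loop denominator is s(s+1.1) + 0.0908·6.4 = s² + 1.1s + 0.5811.
Matching s² + 2ζω_n s + ω_n²: ω_n = √0.5811 = 0.7623 rad/s and 2ζω_n = 1.1, so ζ = 1.1/(2·0.7623) = 0.721.

ω_n = 0.762 rad/s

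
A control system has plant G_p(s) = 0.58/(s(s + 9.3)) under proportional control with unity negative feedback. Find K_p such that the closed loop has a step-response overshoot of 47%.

K_p = 683

From %OS = 100·exp(−πζ/√(1−ζ²)) = 47%, ζ = −ln(0.47)/√(π²+ln²(0.47)) = 0.2337.
Characteristic equation s² + 9.3s + 0.58K_p = 0 gives ζ = 9.3/(2√(0.58K_p)).
Setting ζ = 0.2337: √(0.58K_p) = 9.3/(2·0.2337) = 19.9, so K_p = 396/0.58 = 683.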